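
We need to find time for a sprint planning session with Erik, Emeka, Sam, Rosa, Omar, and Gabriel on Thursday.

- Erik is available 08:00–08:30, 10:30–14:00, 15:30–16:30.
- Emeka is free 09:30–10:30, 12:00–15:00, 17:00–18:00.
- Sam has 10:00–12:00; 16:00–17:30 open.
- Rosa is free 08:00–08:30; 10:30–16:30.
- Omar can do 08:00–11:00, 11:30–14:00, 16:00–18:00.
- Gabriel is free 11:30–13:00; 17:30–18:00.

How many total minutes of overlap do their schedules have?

0

Erik ∩ Emeka: 12:00-14:00.
Erik ∩ Emeka ∩ Sam: ∅.
Erik ∩ Emeka ∩ Sam ∩ Rosa: ∅.
Erik ∩ Emeka ∩ Sam ∩ Rosa ∩ Omar: ∅.
Erik ∩ Emeka ∩ Sam ∩ Rosa ∩ Omar ∩ Gabriel: ∅.
There is no time when everyone is free.
There is no common window, so the total is 0 minutes.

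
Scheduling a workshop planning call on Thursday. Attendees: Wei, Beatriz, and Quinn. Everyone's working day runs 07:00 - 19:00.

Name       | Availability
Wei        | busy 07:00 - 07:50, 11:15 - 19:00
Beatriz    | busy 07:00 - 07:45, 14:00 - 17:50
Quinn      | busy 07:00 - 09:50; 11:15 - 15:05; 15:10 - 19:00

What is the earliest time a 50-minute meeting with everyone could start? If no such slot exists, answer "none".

09:50

Wei free: 07:50-11:15 (invert busy blocks within the working day).
Beatriz free: 07:45-14:00, 17:50-19:00 (invert busy blocks within the working day).
Quinn free: 09:50-11:15, 15:05-15:10 (invert busy blocks within the working day).
Wei ∩ Beatriz: 07:50-11:15.
Wei ∩ Beatriz ∩ Quinn: 09:50-11:15.
So the common availability across everyone is 09:50-11:15.
The first common window of at least 50 minutes is 09:50-11:15, so the earliest start is 09:50.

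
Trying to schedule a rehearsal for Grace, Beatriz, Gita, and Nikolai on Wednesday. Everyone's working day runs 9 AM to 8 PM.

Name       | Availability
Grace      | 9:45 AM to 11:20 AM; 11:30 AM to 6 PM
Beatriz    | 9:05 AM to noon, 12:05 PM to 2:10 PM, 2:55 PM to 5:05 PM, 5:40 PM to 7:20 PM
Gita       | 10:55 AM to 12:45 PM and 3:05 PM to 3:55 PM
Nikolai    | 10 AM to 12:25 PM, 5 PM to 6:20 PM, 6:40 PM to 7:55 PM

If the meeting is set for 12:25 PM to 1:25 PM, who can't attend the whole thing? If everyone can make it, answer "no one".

Gita, Nikolai

Grace: free for 12:25-13:25. Beatriz: free for 12:25-13:25. Gita: not fully free for 12:25-13:25. Nikolai: not fully free for 12:25-13:25.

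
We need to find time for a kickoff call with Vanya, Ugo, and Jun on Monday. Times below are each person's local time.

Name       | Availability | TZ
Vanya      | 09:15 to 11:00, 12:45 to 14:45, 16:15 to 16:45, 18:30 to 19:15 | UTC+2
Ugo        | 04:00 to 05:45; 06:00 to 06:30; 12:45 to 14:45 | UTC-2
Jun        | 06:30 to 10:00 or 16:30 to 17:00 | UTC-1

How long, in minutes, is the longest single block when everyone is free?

Vanya in UTC: 07:15-09:00, 10:45-12:45, 14:15-14:45, 16:30-17:15 (subtract 2h to convert from UTC+2).
Ugo in UTC: 06:00-07:45, 08:00-08:30, 14:45-16:45 (add 2h to convert from UTC-2).
Jun in UTC: 07:30-11:00, 17:30-18:00 (add 1h to convert from UTC-1).
Vanya ∩ Ugo: 07:15-07:45, 08:00-08:30, 16:30-16:45.
Vanya ∩ Ugo ∩ Jun: 07:30-07:45, 08:00-08:30.
So the common availability across everyone is 07:30-07:45, 08:00-08:30.
The longest is 08:00-08:30 at 30 minutes.

30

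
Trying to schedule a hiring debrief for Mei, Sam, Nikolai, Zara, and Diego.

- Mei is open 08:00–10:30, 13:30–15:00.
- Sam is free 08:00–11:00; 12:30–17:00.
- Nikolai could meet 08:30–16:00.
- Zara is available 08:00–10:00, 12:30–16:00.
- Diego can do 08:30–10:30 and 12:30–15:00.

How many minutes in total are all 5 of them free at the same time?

180

Mei ∩ Sam: 08:00-10:30, 13:30-15:00.
Mei ∩ Sam ∩ Nikolai: 08:30-10:30, 13:30-15:00.
Mei ∩ Sam ∩ Nikolai ∩ Zara: 08:30-10:00, 13:30-15:00.
Mei ∩ Sam ∩ Nikolai ∩ Zara ∩ Diego: 08:30-10:00, 13:30-15:00.
Those are the intersection windows.
Summing the common windows: 90 + 90 = 180 minutes.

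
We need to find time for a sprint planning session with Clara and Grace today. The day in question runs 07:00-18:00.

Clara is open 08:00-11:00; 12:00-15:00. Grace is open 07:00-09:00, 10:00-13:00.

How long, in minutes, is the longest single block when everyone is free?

Clara ∩ Grace: 08:00-09:00, 10:00-11:00, 12:00-13:00.
So the common availability across everyone is 08:00-09:00, 10:00-11:00, 12:00-13:00.
The longest is 08:00-09:00 at 60 minutes.

60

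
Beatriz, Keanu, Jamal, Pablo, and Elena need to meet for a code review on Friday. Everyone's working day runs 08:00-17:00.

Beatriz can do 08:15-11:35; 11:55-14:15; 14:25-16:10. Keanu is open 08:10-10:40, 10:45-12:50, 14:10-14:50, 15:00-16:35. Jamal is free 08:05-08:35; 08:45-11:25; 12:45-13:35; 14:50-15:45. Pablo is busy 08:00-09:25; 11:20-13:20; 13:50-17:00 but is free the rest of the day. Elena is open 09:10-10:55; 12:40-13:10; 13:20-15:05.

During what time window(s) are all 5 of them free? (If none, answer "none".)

09:25-10:40, 10:45-10:55

Beatriz free: 08:15-11:35, 11:55-14:15, 14:25-16:10.
Keanu free: 08:10-10:40, 10:45-12:50, 14:10-14:50, 15:00-16:35.
Jamal free: 08:05-08:35, 08:45-11:25, 12:45-13:35, 14:50-15:45.
Pablo free: 09:25-11:20, 13:20-13:50 (invert busy blocks within the working day).
Elena free: 09:10-10:55, 12:40-13:10, 13:20-15:05.
Beatriz ∩ Keanu: 08:15-10:40, 10:45-11:35, 11:55-12:50, 14:10-14:15, 14:25-14:50, 15:00-16:10.
Beatriz ∩ Keanu ∩ Jamal: 08:15-08:35, 08:45-10:40, 10:45-11:25, 12:45-12:50, 15:00-15:45.
Beatriz ∩ Keanu ∩ Jamal ∩ Pablo: 09:25-10:40, 10:45-11:20.
Beatriz ∩ Keanu ∩ Jamal ∩ Pablo ∩ Elena: 09:25-10:40, 10:45-10:55.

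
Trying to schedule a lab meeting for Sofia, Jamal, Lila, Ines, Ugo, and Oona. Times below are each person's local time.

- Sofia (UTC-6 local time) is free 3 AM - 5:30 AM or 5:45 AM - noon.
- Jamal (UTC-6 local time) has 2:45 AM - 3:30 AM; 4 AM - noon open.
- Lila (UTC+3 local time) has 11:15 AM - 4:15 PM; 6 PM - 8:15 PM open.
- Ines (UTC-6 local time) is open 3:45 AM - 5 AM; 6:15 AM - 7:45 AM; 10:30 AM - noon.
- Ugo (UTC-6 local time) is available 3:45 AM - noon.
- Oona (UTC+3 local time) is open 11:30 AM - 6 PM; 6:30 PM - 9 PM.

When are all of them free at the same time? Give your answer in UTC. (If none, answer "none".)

10:00-11:00, 12:15-13:15, 16:30-17:15

Sofia in UTC: 09:00-11:30, 11:45-18:00 (add 6h to convert from UTC-6).
Jamal in UTC: 08:45-09:30, 10:00-18:00 (add 6h to convert from UTC-6).
Lila in UTC: 08:15-13:15, 15:00-17:15 (subtract 3h to convert from UTC+3).
Ines in UTC: 09:45-11:00, 12:15-13:45, 16:30-18:00 (add 6h to convert from UTC-6).
Ugo in UTC: 09:45-18:00 (add 6h to convert from UTC-6).
Oona in UTC: 08:30-15:00, 15:30-18:00 (subtract 3h to convert from UTC+3).
Sofia ∩ Jamal: 09:00-09:30, 10:00-11:30, 11:45-18:00.
Sofia ∩ Jamal ∩ Lila: 09:00-09:30, 10:00-11:30, 11:45-13:15, 15:00-17:15.
Sofia ∩ Jamal ∩ Lila ∩ Ines: 10:00-11:00, 12:15-13:15, 16:30-17:15.
Sofia ∩ Jamal ∩ Lila ∩ Ines ∩ Ugo: 10:00-11:00, 12:15-13:15, 16:30-17:15.
Sofia ∩ Jamal ∩ Lila ∩ Ines ∩ Ugo ∩ Oona: 10:00-11:00, 12:15-13:15, 16:30-17:15.
So the common availability across everyone is 10:00-11:00, 12:15-13:15, 16:30-17:15.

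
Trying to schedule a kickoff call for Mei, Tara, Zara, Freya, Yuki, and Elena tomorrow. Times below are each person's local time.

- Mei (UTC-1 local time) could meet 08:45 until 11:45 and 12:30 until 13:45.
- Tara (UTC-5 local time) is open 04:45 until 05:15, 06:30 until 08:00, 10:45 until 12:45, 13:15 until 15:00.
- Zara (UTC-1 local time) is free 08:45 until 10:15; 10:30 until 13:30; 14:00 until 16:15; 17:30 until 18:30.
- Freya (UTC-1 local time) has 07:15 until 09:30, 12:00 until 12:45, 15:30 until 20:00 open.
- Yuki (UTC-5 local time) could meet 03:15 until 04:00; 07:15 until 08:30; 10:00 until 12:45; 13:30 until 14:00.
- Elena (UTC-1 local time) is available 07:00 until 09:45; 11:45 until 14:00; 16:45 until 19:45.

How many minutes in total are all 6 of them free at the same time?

Mei in UTC: 09:45-12:45, 13:30-14:45 (add 1h to convert from UTC-1).
Tara in UTC: 09:45-10:15, 11:30-13:00, 15:45-17:45, 18:15-20:00 (add 5h to convert from UTC-5).
Zara in UTC: 09:45-11:15, 11:30-14:30, 15:00-17:15, 18:30-19:30 (add 1h to convert from UTC-1).
Freya in UTC: 08:15-10:30, 13:00-13:45, 16:30-21:00 (add 1h to convert from UTC-1).
Yuki in UTC: 08:15-09:00, 12:15-13:30, 15:00-17:45, 18:30-19:00 (add 5h to convert from UTC-5).
Elena in UTC: 08:00-10:45, 12:45-15:00, 17:45-20:45 (add 1h to convert from UTC-1).
Mei ∩ Tara: 09:45-10:15, 11:30-12:45.
Mei ∩ Tara ∩ Zara: 09:45-10:15, 11:30-12:45.
Mei ∩ Tara ∩ Zara ∩ Freya: 09:45-10:15.
Mei ∩ Tara ∩ Zara ∩ Freya ∩ Yuki: ∅.
Mei ∩ Tara ∩ Zara ∩ Freya ∩ Yuki ∩ Elena: ∅.
There is no time when everyone is free.
There is no common window, so the total is 0 minutes.

0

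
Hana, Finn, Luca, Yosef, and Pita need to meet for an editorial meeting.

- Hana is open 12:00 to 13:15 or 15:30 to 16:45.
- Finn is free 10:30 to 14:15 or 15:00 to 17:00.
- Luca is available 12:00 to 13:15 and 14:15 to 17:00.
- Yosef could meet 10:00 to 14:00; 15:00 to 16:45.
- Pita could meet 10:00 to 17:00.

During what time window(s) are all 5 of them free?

12:00-13:15, 15:30-16:45

Hana ∩ Finn: 12:00-13:15, 15:30-16:45.
Hana ∩ Finn ∩ Luca: 12:00-13:15, 15:30-16:45.
Hana ∩ Finn ∩ Luca ∩ Yosef: 12:00-13:15, 15:30-16:45.
Hana ∩ Finn ∩ Luca ∩ Yosef ∩ Pita: 12:00-13:15, 15:30-16:45.
So the common availability across everyone is 12:00-13:15, 15:30-16:45.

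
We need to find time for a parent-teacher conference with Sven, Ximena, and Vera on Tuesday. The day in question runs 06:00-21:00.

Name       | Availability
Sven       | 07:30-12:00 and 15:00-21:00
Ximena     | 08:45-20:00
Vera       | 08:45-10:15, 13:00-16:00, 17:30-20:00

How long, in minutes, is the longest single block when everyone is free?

Sven ∩ Ximena: 08:45-12:00, 15:00-20:00.
Sven ∩ Ximena ∩ Vera: 08:45-10:15, 15:00-16:00, 17:30-20:00.
The longest is 17:30-20:00 at 150 minutes.

150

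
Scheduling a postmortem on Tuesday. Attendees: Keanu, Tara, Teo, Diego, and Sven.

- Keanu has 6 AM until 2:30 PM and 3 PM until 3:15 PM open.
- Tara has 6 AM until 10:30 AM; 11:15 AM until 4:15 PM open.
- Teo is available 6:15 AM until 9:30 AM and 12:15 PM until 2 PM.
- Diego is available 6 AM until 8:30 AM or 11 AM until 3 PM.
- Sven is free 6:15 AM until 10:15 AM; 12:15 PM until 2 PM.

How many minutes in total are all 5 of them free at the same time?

Keanu ∩ Tara: 06:00-10:30, 11:15-14:30, 15:00-15:15.
Keanu ∩ Tara ∩ Teo: 06:15-09:30, 12:15-14:00.
Keanu ∩ Tara ∩ Teo ∩ Diego: 06:15-08:30, 12:15-14:00.
Keanu ∩ Tara ∩ Teo ∩ Diego ∩ Sven: 06:15-08:30, 12:15-14:00.
Summing the common windows: 135 + 105 = 240 minutes.

240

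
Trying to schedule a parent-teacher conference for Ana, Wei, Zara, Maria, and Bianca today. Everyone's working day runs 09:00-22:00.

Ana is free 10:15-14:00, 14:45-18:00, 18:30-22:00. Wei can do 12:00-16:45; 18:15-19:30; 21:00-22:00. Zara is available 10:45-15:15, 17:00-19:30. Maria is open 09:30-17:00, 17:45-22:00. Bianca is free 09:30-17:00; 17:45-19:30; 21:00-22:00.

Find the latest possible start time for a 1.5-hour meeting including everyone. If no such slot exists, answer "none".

Ana ∩ Wei: 12:00-14:00, 14:45-16:45, 18:30-19:30, 21:00-22:00.
Ana ∩ Wei ∩ Zara: 12:00-14:00, 14:45-15:15, 18:30-19:30.
Ana ∩ Wei ∩ Zara ∩ Maria: 12:00-14:00, 14:45-15:15, 18:30-19:30.
Ana ∩ Wei ∩ Zara ∩ Maria ∩ Bianca: 12:00-14:00, 14:45-15:15, 18:30-19:30.
Those are the intersection windows.
The last common window of at least 90 minutes is 12:00-14:00; a 90-minute meeting can start as late as 12:30 and still end by 14:00.

12:30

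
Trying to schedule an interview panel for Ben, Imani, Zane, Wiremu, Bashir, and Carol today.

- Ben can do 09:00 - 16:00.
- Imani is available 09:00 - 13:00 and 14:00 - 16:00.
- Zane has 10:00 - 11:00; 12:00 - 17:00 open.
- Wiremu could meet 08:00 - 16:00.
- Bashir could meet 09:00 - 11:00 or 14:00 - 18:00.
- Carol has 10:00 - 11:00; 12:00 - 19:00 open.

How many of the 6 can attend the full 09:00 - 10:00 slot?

4

Ben, Imani, Wiremu, and Bashir can make the full 09:00-10:00 slot — that's 4.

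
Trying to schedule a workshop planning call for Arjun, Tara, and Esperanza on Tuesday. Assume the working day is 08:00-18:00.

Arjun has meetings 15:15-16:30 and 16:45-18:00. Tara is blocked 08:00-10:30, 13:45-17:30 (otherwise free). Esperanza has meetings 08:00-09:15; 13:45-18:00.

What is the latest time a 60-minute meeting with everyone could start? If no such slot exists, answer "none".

Arjun free: 08:00-15:15, 16:30-16:45 (invert busy blocks within the working day).
Tara free: 10:30-13:45, 17:30-18:00 (invert busy blocks within the working day).
Esperanza free: 09:15-13:45 (invert busy blocks within the working day).
Arjun ∩ Tara: 10:30-13:45.
Arjun ∩ Tara ∩ Esperanza: 10:30-13:45.
The last common window of at least 60 minutes is 10:30-13:45; a 60-minute meeting can start as late as 12:45 and still end by 13:45.

12:45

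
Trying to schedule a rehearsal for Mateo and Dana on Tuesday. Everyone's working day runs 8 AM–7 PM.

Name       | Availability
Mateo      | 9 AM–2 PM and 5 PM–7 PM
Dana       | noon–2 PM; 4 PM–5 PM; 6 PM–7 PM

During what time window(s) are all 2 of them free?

12:00-14:00, 18:00-19:00

Mateo ∩ Dana: 12:00-14:00, 18:00-19:00.
So the common availability across everyone is 12:00-14:00, 18:00-19:00.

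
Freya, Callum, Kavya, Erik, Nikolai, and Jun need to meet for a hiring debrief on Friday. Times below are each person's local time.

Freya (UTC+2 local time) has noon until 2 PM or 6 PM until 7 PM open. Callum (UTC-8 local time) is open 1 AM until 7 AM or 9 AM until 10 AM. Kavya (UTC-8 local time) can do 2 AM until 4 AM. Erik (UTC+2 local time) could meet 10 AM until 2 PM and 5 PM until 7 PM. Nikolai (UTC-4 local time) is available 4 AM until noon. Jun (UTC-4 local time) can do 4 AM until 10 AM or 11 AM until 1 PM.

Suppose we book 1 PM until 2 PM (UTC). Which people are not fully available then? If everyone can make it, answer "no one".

Erik, Freya, Kavya

Freya in UTC: 10:00-12:00, 16:00-17:00 (subtract 2h to convert from UTC+2).
Callum in UTC: 09:00-15:00, 17:00-18:00 (add 8h to convert from UTC-8).
Kavya in UTC: 10:00-12:00 (add 8h to convert from UTC-8).
Erik in UTC: 08:00-12:00, 15:00-17:00 (subtract 2h to convert from UTC+2).
Nikolai in UTC: 08:00-16:00 (add 4h to convert from UTC-4).
Jun in UTC: 08:00-14:00, 15:00-17:00 (add 4h to convert from UTC-4).
Freya: not fully free for 13:00-14:00. Callum: free for 13:00-14:00. Kavya: not fully free for 13:00-14:00. Erik: not fully free for 13:00-14:00. Nikolai: free for 13:00-14:00. Jun: free for 13:00-14:00.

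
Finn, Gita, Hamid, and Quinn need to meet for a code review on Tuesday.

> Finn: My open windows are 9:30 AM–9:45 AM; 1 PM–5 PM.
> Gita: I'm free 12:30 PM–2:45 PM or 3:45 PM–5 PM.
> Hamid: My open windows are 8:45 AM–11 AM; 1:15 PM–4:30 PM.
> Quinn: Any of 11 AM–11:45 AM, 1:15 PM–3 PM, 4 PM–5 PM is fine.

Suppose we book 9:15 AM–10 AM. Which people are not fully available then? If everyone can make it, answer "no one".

Finn: not fully free for 09:15-10:00. Gita: not fully free for 09:15-10:00. Hamid: free for 09:15-10:00. Quinn: not fully free for 09:15-10:00.

Finn, Gita, Quinn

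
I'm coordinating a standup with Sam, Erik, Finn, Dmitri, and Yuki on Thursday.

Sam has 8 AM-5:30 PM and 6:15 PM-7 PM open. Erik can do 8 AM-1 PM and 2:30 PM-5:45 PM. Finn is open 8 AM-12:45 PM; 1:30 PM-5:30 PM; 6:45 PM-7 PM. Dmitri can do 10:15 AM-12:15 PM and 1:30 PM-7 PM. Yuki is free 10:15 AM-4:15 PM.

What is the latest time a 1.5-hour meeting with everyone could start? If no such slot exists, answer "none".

14:45

Sam ∩ Erik: 08:00-13:00, 14:30-17:30.
Sam ∩ Erik ∩ Finn: 08:00-12:45, 14:30-17:30.
Sam ∩ Erik ∩ Finn ∩ Dmitri: 10:15-12:15, 14:30-17:30.
Sam ∩ Erik ∩ Finn ∩ Dmitri ∩ Yuki: 10:15-12:15, 14:30-16:15.
Those are the intersection windows.
The last common window of at least 90 minutes is 14:30-16:15; a 90-minute meeting can start as late as 14:45 and still end by 16:15.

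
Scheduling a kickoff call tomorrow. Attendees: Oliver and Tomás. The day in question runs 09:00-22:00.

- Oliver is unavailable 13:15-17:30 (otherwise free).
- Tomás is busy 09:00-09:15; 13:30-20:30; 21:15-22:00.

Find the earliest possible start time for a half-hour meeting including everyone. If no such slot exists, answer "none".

Oliver free: 09:00-13:15, 17:30-22:00 (invert busy blocks within the working day).
Tomás free: 09:15-13:30, 20:30-21:15 (invert busy blocks within the working day).
Oliver ∩ Tomás: 09:15-13:15, 20:30-21:15.
The first common window of at least 30 minutes is 09:15-13:15, so the earliest start is 09:15.

09:15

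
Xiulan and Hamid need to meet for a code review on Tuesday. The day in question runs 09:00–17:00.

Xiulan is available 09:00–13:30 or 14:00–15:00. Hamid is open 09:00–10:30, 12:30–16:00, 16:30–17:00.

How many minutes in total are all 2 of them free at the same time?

210

Xiulan ∩ Hamid: 09:00-10:30, 12:30-13:30, 14:00-15:00.
So the common availability across everyone is 09:00-10:30, 12:30-13:30, 14:00-15:00.
Summing the common windows: 90 + 60 + 60 = 210 minutes.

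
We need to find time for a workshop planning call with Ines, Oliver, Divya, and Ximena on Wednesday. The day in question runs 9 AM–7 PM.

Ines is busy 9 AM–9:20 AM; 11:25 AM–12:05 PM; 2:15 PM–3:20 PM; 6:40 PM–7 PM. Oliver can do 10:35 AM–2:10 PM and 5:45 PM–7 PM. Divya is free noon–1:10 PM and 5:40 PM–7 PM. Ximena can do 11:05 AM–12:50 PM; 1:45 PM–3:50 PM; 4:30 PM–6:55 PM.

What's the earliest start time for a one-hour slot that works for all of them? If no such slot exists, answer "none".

Ines free: 09:20-11:25, 12:05-14:15, 15:20-18:40 (invert busy blocks within the working day).
Oliver free: 10:35-14:10, 17:45-19:00.
Divya free: 12:00-13:10, 17:40-19:00.
Ximena free: 11:05-12:50, 13:45-15:50, 16:30-18:55.
Ines ∩ Oliver: 10:35-11:25, 12:05-14:10, 17:45-18:40.
Ines ∩ Oliver ∩ Divya: 12:05-13:10, 17:45-18:40.
Ines ∩ Oliver ∩ Divya ∩ Ximena: 12:05-12:50, 17:45-18:40.
Those are the intersection windows.
No common window is at least 60 minutes long.

none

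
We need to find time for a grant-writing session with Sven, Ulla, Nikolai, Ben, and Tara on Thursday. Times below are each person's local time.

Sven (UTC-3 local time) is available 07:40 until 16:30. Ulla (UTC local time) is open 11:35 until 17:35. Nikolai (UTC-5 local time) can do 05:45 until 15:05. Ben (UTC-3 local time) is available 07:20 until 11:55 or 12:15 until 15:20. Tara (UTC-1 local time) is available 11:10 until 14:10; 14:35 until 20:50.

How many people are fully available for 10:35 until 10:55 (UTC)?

Sven in UTC: 10:40-19:30 (add 3h to convert from UTC-3).
Ulla in UTC: 11:35-17:35.
Nikolai in UTC: 10:45-20:05 (add 5h to convert from UTC-5).
Ben in UTC: 10:20-14:55, 15:15-18:20 (add 3h to convert from UTC-3).
Tara in UTC: 12:10-15:10, 15:35-21:50 (add 1h to convert from UTC-1).
Ben can make the full 10:35-10:55 slot — that's 1.

1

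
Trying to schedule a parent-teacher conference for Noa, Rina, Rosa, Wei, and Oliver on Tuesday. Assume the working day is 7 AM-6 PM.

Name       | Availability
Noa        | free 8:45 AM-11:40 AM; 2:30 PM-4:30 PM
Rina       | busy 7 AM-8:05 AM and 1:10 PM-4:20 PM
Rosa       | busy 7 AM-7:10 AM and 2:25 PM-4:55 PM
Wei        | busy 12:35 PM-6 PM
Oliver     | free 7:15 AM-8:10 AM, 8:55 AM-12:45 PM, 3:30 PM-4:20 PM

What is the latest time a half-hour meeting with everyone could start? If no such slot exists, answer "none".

Noa free: 08:45-11:40, 14:30-16:30.
Rina free: 08:05-13:10, 16:20-18:00 (invert busy blocks within the working day).
Rosa free: 07:10-14:25, 16:55-18:00 (invert busy blocks within the working day).
Wei free: 07:00-12:35 (invert busy blocks within the working day).
Oliver free: 07:15-08:10, 08:55-12:45, 15:30-16:20.
Noa ∩ Rina: 08:45-11:40, 16:20-16:30.
Noa ∩ Rina ∩ Rosa: 08:45-11:40.
Noa ∩ Rina ∩ Rosa ∩ Wei: 08:45-11:40.
Noa ∩ Rina ∩ Rosa ∩ Wei ∩ Oliver: 08:55-11:40.
The last common window of at least 30 minutes is 08:55-11:40; a 30-minute meeting can start as late as 11:10 and still end by 11:40.

11:10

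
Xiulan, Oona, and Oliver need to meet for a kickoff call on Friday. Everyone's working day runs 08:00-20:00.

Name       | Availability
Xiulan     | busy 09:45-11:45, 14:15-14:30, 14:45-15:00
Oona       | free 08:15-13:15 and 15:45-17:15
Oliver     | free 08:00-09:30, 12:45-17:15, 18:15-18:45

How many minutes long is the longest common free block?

90

Xiulan free: 08:00-09:45, 11:45-14:15, 14:30-14:45, 15:00-20:00 (invert busy blocks within the working day).
Oona free: 08:15-13:15, 15:45-17:15.
Oliver free: 08:00-09:30, 12:45-17:15, 18:15-18:45.
Xiulan ∩ Oona: 08:15-09:45, 11:45-13:15, 15:45-17:15.
Xiulan ∩ Oona ∩ Oliver: 08:15-09:30, 12:45-13:15, 15:45-17:15.
Those are the intersection windows.
The longest is 15:45-17:15 at 90 minutes.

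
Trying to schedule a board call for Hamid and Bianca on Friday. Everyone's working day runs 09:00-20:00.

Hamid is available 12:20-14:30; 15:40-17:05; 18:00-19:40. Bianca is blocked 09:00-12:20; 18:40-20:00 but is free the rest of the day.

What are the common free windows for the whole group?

Hamid free: 12:20-14:30, 15:40-17:05, 18:00-19:40.
Bianca free: 12:20-18:40 (invert busy blocks within the working day).
Hamid ∩ Bianca: 12:20-14:30, 15:40-17:05, 18:00-18:40.

12:20-14:30, 15:40-17:05, 18:00-18:40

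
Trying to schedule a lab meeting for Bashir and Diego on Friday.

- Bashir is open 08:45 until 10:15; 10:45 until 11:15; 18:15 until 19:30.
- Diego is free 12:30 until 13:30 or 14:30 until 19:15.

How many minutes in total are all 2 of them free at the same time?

Bashir ∩ Diego: 18:15-19:15.
Those are the intersection windows.
That's a single block of 60 minutes.

60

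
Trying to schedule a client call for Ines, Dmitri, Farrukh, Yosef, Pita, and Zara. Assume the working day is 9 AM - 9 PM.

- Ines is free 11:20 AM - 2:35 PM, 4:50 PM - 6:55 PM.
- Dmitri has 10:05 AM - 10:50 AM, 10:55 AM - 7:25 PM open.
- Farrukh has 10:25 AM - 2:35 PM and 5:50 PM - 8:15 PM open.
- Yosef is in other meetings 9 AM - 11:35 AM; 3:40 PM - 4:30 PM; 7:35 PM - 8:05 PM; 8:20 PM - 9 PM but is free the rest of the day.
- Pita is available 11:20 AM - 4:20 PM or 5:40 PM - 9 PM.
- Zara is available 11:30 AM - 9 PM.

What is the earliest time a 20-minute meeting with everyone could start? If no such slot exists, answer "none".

Ines free: 11:20-14:35, 16:50-18:55.
Dmitri free: 10:05-10:50, 10:55-19:25.
Farrukh free: 10:25-14:35, 17:50-20:15.
Yosef free: 11:35-15:40, 16:30-19:35, 20:05-20:20 (invert busy blocks within the working day).
Pita free: 11:20-16:20, 17:40-21:00.
Zara free: 11:30-21:00.
Ines ∩ Dmitri: 11:20-14:35, 16:50-18:55.
Ines ∩ Dmitri ∩ Farrukh: 11:20-14:35, 17:50-18:55.
Ines ∩ Dmitri ∩ Farrukh ∩ Yosef: 11:35-14:35, 17:50-18:55.
Ines ∩ Dmitri ∩ Farrukh ∩ Yosef ∩ Pita: 11:35-14:35, 17:50-18:55.
Ines ∩ Dmitri ∩ Farrukh ∩ Yosef ∩ Pita ∩ Zara: 11:35-14:35, 17:50-18:55.
The first common window of at least 20 minutes is 11:35-14:35, so the earliest start is 11:35.

11:35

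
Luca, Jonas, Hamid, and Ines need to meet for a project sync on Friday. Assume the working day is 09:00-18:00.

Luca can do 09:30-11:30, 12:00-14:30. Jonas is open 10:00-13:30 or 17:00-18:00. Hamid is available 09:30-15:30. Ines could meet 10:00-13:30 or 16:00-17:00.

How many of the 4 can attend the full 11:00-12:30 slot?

Jonas, Hamid, and Ines can make the full 11:00-12:30 slot — that's 3.

3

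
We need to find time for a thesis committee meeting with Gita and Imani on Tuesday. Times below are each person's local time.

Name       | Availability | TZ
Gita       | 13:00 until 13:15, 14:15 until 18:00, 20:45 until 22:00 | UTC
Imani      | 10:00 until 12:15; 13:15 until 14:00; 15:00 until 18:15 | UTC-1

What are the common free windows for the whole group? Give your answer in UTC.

Gita in UTC: 13:00-13:15, 14:15-18:00, 20:45-22:00.
Imani in UTC: 11:00-13:15, 14:15-15:00, 16:00-19:15 (add 1h to convert from UTC-1).
Gita ∩ Imani: 13:00-13:15, 14:15-15:00, 16:00-18:00.

13:00-13:15, 14:15-15:00, 16:00-18:00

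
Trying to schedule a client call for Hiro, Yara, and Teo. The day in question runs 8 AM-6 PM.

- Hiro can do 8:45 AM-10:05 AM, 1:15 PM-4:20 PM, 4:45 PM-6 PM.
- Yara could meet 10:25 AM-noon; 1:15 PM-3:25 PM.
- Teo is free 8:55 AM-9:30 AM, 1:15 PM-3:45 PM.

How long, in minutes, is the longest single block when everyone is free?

Hiro ∩ Yara: 13:15-15:25.
Hiro ∩ Yara ∩ Teo: 13:15-15:25.
The longest is 13:15-15:25 at 130 minutes.

130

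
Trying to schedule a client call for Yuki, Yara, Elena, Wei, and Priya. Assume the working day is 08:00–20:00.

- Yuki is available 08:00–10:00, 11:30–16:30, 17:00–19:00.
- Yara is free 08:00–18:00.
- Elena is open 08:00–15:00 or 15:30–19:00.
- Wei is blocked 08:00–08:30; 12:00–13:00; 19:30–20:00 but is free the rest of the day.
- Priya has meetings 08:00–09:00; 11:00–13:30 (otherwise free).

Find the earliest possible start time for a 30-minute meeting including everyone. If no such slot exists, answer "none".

Yuki free: 08:00-10:00, 11:30-16:30, 17:00-19:00.
Yara free: 08:00-18:00.
Elena free: 08:00-15:00, 15:30-19:00.
Wei free: 08:30-12:00, 13:00-19:30 (invert busy blocks within the working day).
Priya free: 09:00-11:00, 13:30-20:00 (invert busy blocks within the working day).
Yuki ∩ Yara: 08:00-10:00, 11:30-16:30, 17:00-18:00.
Yuki ∩ Yara ∩ Elena: 08:00-10:00, 11:30-15:00, 15:30-16:30, 17:00-18:00.
Yuki ∩ Yara ∩ Elena ∩ Wei: 08:30-10:00, 11:30-12:00, 13:00-15:00, 15:30-16:30, 17:00-18:00.
Yuki ∩ Yara ∩ Elena ∩ Wei ∩ Priya: 09:00-10:00, 13:30-15:00, 15:30-16:30, 17:00-18:00.
So the common availability across everyone is 09:00-10:00, 13:30-15:00, 15:30-16:30, 17:00-18:00.
The first common window of at least 30 minutes is 09:00-10:00, so the earliest start is 09:00.

09:00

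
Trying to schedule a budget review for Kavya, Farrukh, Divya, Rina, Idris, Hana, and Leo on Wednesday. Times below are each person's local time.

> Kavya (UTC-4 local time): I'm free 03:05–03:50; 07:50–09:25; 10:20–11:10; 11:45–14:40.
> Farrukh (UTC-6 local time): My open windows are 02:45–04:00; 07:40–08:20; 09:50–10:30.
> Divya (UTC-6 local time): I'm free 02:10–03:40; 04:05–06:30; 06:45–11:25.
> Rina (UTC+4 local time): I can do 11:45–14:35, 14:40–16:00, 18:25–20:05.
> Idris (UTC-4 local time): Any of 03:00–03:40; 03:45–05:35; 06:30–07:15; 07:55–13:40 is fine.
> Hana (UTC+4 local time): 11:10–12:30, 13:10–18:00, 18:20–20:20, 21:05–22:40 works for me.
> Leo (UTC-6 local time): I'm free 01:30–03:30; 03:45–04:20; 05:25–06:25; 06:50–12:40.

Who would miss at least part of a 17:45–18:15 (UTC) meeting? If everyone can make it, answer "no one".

Divya, Farrukh, Idris, Rina

Kavya in UTC: 07:05-07:50, 11:50-13:25, 14:20-15:10, 15:45-18:40 (add 4h to convert from UTC-4).
Farrukh in UTC: 08:45-10:00, 13:40-14:20, 15:50-16:30 (add 6h to convert from UTC-6).
Divya in UTC: 08:10-09:40, 10:05-12:30, 12:45-17:25 (add 6h to convert from UTC-6).
Rina in UTC: 07:45-10:35, 10:40-12:00, 14:25-16:05 (subtract 4h to convert from UTC+4).
Idris in UTC: 07:00-07:40, 07:45-09:35, 10:30-11:15, 11:55-17:40 (add 4h to convert from UTC-4).
Hana in UTC: 07:10-08:30, 09:10-14:00, 14:20-16:20, 17:05-18:40 (subtract 4h to convert from UTC+4).
Leo in UTC: 07:30-09:30, 09:45-10:20, 11:25-12:25, 12:50-18:40 (add 6h to convert from UTC-6).
Kavya: free for 17:45-18:15. Farrukh: not fully free for 17:45-18:15. Divya: not fully free for 17:45-18:15. Rina: not fully free for 17:45-18:15. Idris: not fully free for 17:45-18:15. Hana: free for 17:45-18:15. Leo: free for 17:45-18:15.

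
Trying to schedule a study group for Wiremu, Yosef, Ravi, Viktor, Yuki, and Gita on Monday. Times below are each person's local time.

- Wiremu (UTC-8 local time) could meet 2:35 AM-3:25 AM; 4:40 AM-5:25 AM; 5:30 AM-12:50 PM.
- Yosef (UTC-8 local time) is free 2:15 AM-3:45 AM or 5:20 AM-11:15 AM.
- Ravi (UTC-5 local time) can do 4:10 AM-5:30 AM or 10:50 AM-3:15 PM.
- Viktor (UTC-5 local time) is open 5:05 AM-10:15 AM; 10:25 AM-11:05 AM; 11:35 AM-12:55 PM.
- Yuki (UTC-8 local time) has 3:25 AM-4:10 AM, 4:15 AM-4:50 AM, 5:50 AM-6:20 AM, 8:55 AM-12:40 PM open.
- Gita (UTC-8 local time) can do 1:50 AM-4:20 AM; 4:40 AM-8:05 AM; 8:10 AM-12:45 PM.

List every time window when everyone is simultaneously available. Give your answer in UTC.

16:55-17:55

Wiremu in UTC: 10:35-11:25, 12:40-13:25, 13:30-20:50 (add 8h to convert from UTC-8).
Yosef in UTC: 10:15-11:45, 13:20-19:15 (add 8h to convert from UTC-8).
Ravi in UTC: 09:10-10:30, 15:50-20:15 (add 5h to convert from UTC-5).
Viktor in UTC: 10:05-15:15, 15:25-16:05, 16:35-17:55 (add 5h to convert from UTC-5).
Yuki in UTC: 11:25-12:10, 12:15-12:50, 13:50-14:20, 16:55-20:40 (add 8h to convert from UTC-8).
Gita in UTC: 09:50-12:20, 12:40-16:05, 16:10-20:45 (add 8h to convert from UTC-8).
Wiremu ∩ Yosef: 10:35-11:25, 13:20-13:25, 13:30-19:15.
Wiremu ∩ Yosef ∩ Ravi: 15:50-19:15.
Wiremu ∩ Yosef ∩ Ravi ∩ Viktor: 15:50-16:05, 16:35-17:55.
Wiremu ∩ Yosef ∩ Ravi ∩ Viktor ∩ Yuki: 16:55-17:55.
Wiremu ∩ Yosef ∩ Ravi ∩ Viktor ∩ Yuki ∩ Gita: 16:55-17:55.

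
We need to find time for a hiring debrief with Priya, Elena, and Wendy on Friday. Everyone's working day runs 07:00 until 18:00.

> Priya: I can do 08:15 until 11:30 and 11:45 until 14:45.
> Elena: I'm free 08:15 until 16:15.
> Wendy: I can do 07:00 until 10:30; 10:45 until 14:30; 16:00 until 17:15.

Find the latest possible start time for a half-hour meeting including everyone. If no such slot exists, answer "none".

14:00

Priya ∩ Elena: 08:15-11:30, 11:45-14:45.
Priya ∩ Elena ∩ Wendy: 08:15-10:30, 10:45-11:30, 11:45-14:30.
So the common availability across everyone is 08:15-10:30, 10:45-11:30, 11:45-14:30.
The last common window of at least 30 minutes is 11:45-14:30; a 30-minute meeting can start as late as 14:00 and still end by 14:30.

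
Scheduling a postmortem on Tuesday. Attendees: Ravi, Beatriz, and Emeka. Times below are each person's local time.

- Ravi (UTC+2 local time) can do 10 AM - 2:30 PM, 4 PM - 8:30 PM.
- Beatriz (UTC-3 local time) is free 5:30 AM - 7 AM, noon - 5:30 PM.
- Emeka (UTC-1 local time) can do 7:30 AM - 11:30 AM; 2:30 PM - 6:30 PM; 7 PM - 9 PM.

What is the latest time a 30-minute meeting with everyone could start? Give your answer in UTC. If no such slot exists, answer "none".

18:00

Ravi in UTC: 08:00-12:30, 14:00-18:30 (subtract 2h to convert from UTC+2).
Beatriz in UTC: 08:30-10:00, 15:00-20:30 (add 3h to convert from UTC-3).
Emeka in UTC: 08:30-12:30, 15:30-19:30, 20:00-22:00 (add 1h to convert from UTC-1).
Ravi ∩ Beatriz: 08:30-10:00, 15:00-18:30.
Ravi ∩ Beatriz ∩ Emeka: 08:30-10:00, 15:30-18:30.
The last common window of at least 30 minutes is 15:30-18:30; a 30-minute meeting can start as late as 18:00 and still end by 18:30.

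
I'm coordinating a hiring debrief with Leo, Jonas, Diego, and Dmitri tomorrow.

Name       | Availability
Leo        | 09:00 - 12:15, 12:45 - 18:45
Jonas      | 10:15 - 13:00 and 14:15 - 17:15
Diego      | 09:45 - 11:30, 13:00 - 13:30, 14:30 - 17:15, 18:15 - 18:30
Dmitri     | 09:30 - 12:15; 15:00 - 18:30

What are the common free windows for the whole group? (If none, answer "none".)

10:15-11:30, 15:00-17:15

Leo ∩ Jonas: 10:15-12:15, 12:45-13:00, 14:15-17:15.
Leo ∩ Jonas ∩ Diego: 10:15-11:30, 14:30-17:15.
Leo ∩ Jonas ∩ Diego ∩ Dmitri: 10:15-11:30, 15:00-17:15.
So the common availability across everyone is 10:15-11:30, 15:00-17:15.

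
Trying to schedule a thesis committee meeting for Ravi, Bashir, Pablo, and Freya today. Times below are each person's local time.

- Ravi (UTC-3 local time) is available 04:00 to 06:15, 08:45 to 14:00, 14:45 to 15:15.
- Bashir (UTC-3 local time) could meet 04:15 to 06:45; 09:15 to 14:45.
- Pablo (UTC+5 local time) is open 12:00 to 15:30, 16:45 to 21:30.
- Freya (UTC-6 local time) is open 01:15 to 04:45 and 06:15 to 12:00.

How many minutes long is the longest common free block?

255

Ravi in UTC: 07:00-09:15, 11:45-17:00, 17:45-18:15 (add 3h to convert from UTC-3).
Bashir in UTC: 07:15-09:45, 12:15-17:45 (add 3h to convert from UTC-3).
Pablo in UTC: 07:00-10:30, 11:45-16:30 (subtract 5h to convert from UTC+5).
Freya in UTC: 07:15-10:45, 12:15-18:00 (add 6h to convert from UTC-6).
Ravi ∩ Bashir: 07:15-09:15, 12:15-17:00.
Ravi ∩ Bashir ∩ Pablo: 07:15-09:15, 12:15-16:30.
Ravi ∩ Bashir ∩ Pablo ∩ Freya: 07:15-09:15, 12:15-16:30.
So the common availability across everyone is 07:15-09:15, 12:15-16:30.
The longest is 12:15-16:30 at 255 minutes.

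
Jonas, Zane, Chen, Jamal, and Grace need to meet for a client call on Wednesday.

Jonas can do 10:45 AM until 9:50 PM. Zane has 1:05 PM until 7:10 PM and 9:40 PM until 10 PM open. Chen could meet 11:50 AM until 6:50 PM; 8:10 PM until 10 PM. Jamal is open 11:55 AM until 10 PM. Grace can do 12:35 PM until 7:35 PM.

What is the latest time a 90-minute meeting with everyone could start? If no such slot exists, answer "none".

17:20

Jonas ∩ Zane: 13:05-19:10, 21:40-21:50.
Jonas ∩ Zane ∩ Chen: 13:05-18:50, 21:40-21:50.
Jonas ∩ Zane ∩ Chen ∩ Jamal: 13:05-18:50, 21:40-21:50.
Jonas ∩ Zane ∩ Chen ∩ Jamal ∩ Grace: 13:05-18:50.
The last common window of at least 90 minutes is 13:05-18:50; a 90-minute meeting can start as late as 17:20 and still end by 18:50.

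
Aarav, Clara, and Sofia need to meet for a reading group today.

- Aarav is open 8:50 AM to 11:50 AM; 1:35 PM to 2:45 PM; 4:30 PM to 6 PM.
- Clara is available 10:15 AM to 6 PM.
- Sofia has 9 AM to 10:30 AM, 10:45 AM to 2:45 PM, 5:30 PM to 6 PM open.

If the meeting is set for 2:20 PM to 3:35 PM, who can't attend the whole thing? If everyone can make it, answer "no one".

Aarav: not fully free for 14:20-15:35. Clara: free for 14:20-15:35. Sofia: not fully free for 14:20-15:35.

Aarav, Sofia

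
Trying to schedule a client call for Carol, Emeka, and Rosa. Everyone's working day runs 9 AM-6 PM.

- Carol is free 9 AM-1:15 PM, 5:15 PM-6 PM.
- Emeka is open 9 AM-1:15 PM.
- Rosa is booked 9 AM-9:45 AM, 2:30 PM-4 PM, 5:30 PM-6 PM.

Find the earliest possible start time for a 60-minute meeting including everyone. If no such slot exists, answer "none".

09:45

Carol free: 09:00-13:15, 17:15-18:00.
Emeka free: 09:00-13:15.
Rosa free: 09:45-14:30, 16:00-17:30 (invert busy blocks within the working day).
Carol ∩ Emeka: 09:00-13:15.
Carol ∩ Emeka ∩ Rosa: 09:45-13:15.
The first common window of at least 60 minutes is 09:45-13:15, so the earliest start is 09:45.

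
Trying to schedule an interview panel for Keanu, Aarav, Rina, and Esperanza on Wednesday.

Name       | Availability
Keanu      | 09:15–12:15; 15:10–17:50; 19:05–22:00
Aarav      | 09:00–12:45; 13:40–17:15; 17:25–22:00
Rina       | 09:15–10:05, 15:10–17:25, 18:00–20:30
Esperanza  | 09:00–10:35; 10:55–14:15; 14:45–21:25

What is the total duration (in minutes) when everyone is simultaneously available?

260

Keanu ∩ Aarav: 09:15-12:15, 15:10-17:15, 17:25-17:50, 19:05-22:00.
Keanu ∩ Aarav ∩ Rina: 09:15-10:05, 15:10-17:15, 19:05-20:30.
Keanu ∩ Aarav ∩ Rina ∩ Esperanza: 09:15-10:05, 15:10-17:15, 19:05-20:30.
Summing the common windows: 50 + 125 + 85 = 260 minutes.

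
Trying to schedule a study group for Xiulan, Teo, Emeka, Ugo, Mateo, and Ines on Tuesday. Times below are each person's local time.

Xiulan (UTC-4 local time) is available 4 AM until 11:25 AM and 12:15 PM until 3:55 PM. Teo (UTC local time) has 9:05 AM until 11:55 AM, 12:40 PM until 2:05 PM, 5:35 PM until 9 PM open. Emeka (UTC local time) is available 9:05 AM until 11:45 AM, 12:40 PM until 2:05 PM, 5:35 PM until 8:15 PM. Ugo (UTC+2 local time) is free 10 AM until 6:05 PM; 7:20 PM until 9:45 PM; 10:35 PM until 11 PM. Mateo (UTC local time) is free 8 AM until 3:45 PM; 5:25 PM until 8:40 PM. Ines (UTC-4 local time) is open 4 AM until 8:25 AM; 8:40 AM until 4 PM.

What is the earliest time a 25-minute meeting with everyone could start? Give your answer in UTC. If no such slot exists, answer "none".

09:05

Xiulan in UTC: 08:00-15:25, 16:15-19:55 (add 4h to convert from UTC-4).
Teo in UTC: 09:05-11:55, 12:40-14:05, 17:35-21:00.
Emeka in UTC: 09:05-11:45, 12:40-14:05, 17:35-20:15.
Ugo in UTC: 08:00-16:05, 17:20-19:45, 20:35-21:00 (subtract 2h to convert from UTC+2).
Mateo in UTC: 08:00-15:45, 17:25-20:40.
Ines in UTC: 08:00-12:25, 12:40-20:00 (add 4h to convert from UTC-4).
Xiulan ∩ Teo: 09:05-11:55, 12:40-14:05, 17:35-19:55.
Xiulan ∩ Teo ∩ Emeka: 09:05-11:45, 12:40-14:05, 17:35-19:55.
Xiulan ∩ Teo ∩ Emeka ∩ Ugo: 09:05-11:45, 12:40-14:05, 17:35-19:45.
Xiulan ∩ Teo ∩ Emeka ∩ Ugo ∩ Mateo: 09:05-11:45, 12:40-14:05, 17:35-19:45.
Xiulan ∩ Teo ∩ Emeka ∩ Ugo ∩ Mateo ∩ Ines: 09:05-11:45, 12:40-14:05, 17:35-19:45.
The first common window of at least 25 minutes is 09:05-11:45, so the earliest start is 09:05.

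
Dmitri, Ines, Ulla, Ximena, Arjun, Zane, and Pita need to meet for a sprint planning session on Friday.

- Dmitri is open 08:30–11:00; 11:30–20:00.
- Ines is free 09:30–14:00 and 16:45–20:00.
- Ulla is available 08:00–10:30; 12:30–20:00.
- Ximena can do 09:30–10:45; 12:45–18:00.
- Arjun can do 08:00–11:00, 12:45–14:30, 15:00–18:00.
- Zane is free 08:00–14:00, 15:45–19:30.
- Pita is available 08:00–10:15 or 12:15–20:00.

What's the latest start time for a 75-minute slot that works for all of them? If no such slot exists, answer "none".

Dmitri ∩ Ines: 09:30-11:00, 11:30-14:00, 16:45-20:00.
Dmitri ∩ Ines ∩ Ulla: 09:30-10:30, 12:30-14:00, 16:45-20:00.
Dmitri ∩ Ines ∩ Ulla ∩ Ximena: 09:30-10:30, 12:45-14:00, 16:45-18:00.
Dmitri ∩ Ines ∩ Ulla ∩ Ximena ∩ Arjun: 09:30-10:30, 12:45-14:00, 16:45-18:00.
Dmitri ∩ Ines ∩ Ulla ∩ Ximena ∩ Arjun ∩ Zane: 09:30-10:30, 12:45-14:00, 16:45-18:00.
Dmitri ∩ Ines ∩ Ulla ∩ Ximena ∩ Arjun ∩ Zane ∩ Pita: 09:30-10:15, 12:45-14:00, 16:45-18:00.
The last common window of at least 75 minutes is 16:45-18:00; a 75-minute meeting can start as late as 16:45 and still end by 18:00.

16:45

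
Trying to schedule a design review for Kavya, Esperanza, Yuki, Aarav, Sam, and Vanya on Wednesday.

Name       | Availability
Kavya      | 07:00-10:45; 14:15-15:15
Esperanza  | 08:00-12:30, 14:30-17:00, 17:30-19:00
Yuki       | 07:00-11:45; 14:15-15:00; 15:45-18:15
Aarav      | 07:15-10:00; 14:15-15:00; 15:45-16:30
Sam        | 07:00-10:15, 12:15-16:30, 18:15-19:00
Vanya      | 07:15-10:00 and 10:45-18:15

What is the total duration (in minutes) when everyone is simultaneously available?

Kavya ∩ Esperanza: 08:00-10:45, 14:30-15:15.
Kavya ∩ Esperanza ∩ Yuki: 08:00-10:45, 14:30-15:00.
Kavya ∩ Esperanza ∩ Yuki ∩ Aarav: 08:00-10:00, 14:30-15:00.
Kavya ∩ Esperanza ∩ Yuki ∩ Aarav ∩ Sam: 08:00-10:00, 14:30-15:00.
Kavya ∩ Esperanza ∩ Yuki ∩ Aarav ∩ Sam ∩ Vanya: 08:00-10:00, 14:30-15:00.
Summing the common windows: 120 + 30 = 150 minutes.

150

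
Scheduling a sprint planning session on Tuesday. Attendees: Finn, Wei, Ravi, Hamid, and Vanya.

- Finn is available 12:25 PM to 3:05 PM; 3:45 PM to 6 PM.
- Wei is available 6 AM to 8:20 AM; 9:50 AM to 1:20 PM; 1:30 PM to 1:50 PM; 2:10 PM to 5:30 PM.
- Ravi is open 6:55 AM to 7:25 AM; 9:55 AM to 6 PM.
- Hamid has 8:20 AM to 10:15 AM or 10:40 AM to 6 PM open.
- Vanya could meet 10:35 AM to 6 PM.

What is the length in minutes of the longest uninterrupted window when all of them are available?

Finn ∩ Wei: 12:25-13:20, 13:30-13:50, 14:10-15:05, 15:45-17:30.
Finn ∩ Wei ∩ Ravi: 12:25-13:20, 13:30-13:50, 14:10-15:05, 15:45-17:30.
Finn ∩ Wei ∩ Ravi ∩ Hamid: 12:25-13:20, 13:30-13:50, 14:10-15:05, 15:45-17:30.
Finn ∩ Wei ∩ Ravi ∩ Hamid ∩ Vanya: 12:25-13:20, 13:30-13:50, 14:10-15:05, 15:45-17:30.
Those are the intersection windows.
The longest is 15:45-17:30 at 105 minutes.

105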